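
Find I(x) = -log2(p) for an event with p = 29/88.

Information content I(x) = -log₂(p(x))
I = -log₂(29/88) = -log₂(0.3295)
I = 1.6015 bits


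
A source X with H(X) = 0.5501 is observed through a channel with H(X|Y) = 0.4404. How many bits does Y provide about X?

I(X;Y) = H(X) - H(X|Y)
I(X;Y) = 0.5501 - 0.4404 = 0.1097 bits


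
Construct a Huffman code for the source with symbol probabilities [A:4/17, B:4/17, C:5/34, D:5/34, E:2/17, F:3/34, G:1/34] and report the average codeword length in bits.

Huffman tree construction:
Combine smallest probabilities repeatedly
Resulting codes:
  A: 00 (length 2)
  B: 01 (length 2)
  C: 110 (length 3)
  D: 111 (length 3)
  E: 100 (length 3)
  F: 1011 (length 4)
  G: 1010 (length 4)
Average length = Σ p(s) × length(s) = 2.6471 bits


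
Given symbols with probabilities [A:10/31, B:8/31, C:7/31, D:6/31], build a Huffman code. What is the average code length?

Huffman tree construction:
Combine smallest probabilities repeatedly
Resulting codes:
  A: 11 (length 2)
  B: 10 (length 2)
  C: 01 (length 2)
  D: 00 (length 2)
Average length = Σ p(s) × length(s) = 2.0000 bits


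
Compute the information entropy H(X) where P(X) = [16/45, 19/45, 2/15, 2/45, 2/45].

H(X) = -Σ p(x) log₂ p(x)
  -16/45 × log₂(16/45) = 0.5304
  -19/45 × log₂(19/45) = 0.5252
  -2/15 × log₂(2/15) = 0.3876
  -2/45 × log₂(2/45) = 0.1996
  -2/45 × log₂(2/45) = 0.1996
H(X) = 1.8425 bits


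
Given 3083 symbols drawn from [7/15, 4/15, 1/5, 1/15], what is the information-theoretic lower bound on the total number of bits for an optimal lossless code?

Entropy H = 1.7465 bits/symbol
Minimum bits = H × n = 1.7465 × 3083
= 5384.35 bits


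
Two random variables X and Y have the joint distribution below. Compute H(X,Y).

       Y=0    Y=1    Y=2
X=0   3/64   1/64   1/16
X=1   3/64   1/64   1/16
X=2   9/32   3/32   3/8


H(X,Y) = -Σ p(x,y) log₂ p(x,y)
  p(0,0)=3/64: -0.0469 × log₂(0.0469) = 0.2070
  p(0,1)=1/64: -0.0156 × log₂(0.0156) = 0.0938
  p(0,2)=1/16: -0.0625 × log₂(0.0625) = 0.2500
  p(1,0)=3/64: -0.0469 × log₂(0.0469) = 0.2070
  p(1,1)=1/64: -0.0156 × log₂(0.0156) = 0.0938
  p(1,2)=1/16: -0.0625 × log₂(0.0625) = 0.2500
  p(2,0)=9/32: -0.2812 × log₂(0.2812) = 0.5147
  p(2,1)=3/32: -0.0938 × log₂(0.0938) = 0.3202
  p(2,2)=3/8: -0.3750 × log₂(0.3750) = 0.5306
H(X,Y) = 2.4669 bits


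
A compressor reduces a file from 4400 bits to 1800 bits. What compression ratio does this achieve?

Compression ratio = Original / Compressed
= 4400 / 1800 = 2.44:1


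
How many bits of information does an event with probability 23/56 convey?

Information content I(x) = -log₂(p(x))
I = -log₂(23/56) = -log₂(0.4107)
I = 1.2838 bits


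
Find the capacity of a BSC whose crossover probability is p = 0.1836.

For BSC with error probability p:
C = 1 - H(p) where H(p) is binary entropy
H(0.1836) = -0.1836 × log₂(0.1836) - 0.8164 × log₂(0.8164)
H(p) = 0.6879
C = 1 - 0.6879 = 0.3121 bits/use


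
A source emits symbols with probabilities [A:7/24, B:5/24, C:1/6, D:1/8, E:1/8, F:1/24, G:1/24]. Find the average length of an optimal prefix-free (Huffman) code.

Huffman tree construction:
Combine smallest probabilities repeatedly
Resulting codes:
  A: 10 (length 2)
  B: 00 (length 2)
  C: 111 (length 3)
  D: 011 (length 3)
  E: 110 (length 3)
  F: 0100 (length 4)
  G: 0101 (length 4)
Average length = Σ p(s) × length(s) = 2.5833 bits


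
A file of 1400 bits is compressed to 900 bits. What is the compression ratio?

Compression ratio = Original / Compressed
= 1400 / 900 = 1.56:1


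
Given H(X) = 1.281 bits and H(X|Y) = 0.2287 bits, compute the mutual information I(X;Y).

I(X;Y) = H(X) - H(X|Y)
I(X;Y) = 1.281 - 0.2287 = 1.0523 bits


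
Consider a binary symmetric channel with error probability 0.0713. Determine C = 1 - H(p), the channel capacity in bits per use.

For BSC with error probability p:
C = 1 - H(p) where H(p) is binary entropy
H(0.0713) = -0.0713 × log₂(0.0713) - 0.9287 × log₂(0.9287)
H(p) = 0.3708
C = 1 - 0.3708 = 0.6292 bits/use


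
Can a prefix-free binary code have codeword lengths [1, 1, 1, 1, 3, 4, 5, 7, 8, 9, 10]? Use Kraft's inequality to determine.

Kraft inequality: Σ 2^(-l_i) ≤ 1 for prefix-free code
Calculating: 2^(-1) + 2^(-1) + 2^(-1) + 2^(-1) + 2^(-3) + 2^(-4) + 2^(-5) + 2^(-7) + 2^(-8) + 2^(-9) + 2^(-10)
= 0.5 + 0.5 + 0.5 + 0.5 + 0.125 + 0.0625 + 0.03125 + 0.0078125 + 0.00390625 + 0.001953125 + 0.0009765625
= 2.2334
Since 2.2334 > 1, prefix-free code does not exist


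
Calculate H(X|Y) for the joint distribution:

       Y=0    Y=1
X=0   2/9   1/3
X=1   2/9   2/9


H(X|Y) = Σ_y p(y) H(X|Y=y)
  p(Y=0) = 4/9, H(X|Y=0) = 1.0000
  p(Y=1) = 5/9, H(X|Y=1) = 0.9710
H(X|Y) = 0.4444×1.0000 + 0.5556×0.9710 = 0.9839 bits


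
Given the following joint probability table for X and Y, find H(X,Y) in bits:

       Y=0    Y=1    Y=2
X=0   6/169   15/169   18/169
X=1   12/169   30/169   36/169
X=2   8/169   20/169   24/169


H(X,Y) = -Σ p(x,y) log₂ p(x,y)
  p(0,0)=6/169: -0.0355 × log₂(0.0355) = 0.1710
  p(0,1)=15/169: -0.0888 × log₂(0.0888) = 0.3101
  p(0,2)=18/169: -0.1065 × log₂(0.1065) = 0.3441
  p(1,0)=12/169: -0.0710 × log₂(0.0710) = 0.2710
  p(1,1)=30/169: -0.1775 × log₂(0.1775) = 0.4427
  p(1,2)=36/169: -0.2130 × log₂(0.2130) = 0.4752
  p(2,0)=8/169: -0.0473 × log₂(0.0473) = 0.2083
  p(2,1)=20/169: -0.1183 × log₂(0.1183) = 0.3644
  p(2,2)=24/169: -0.1420 × log₂(0.1420) = 0.3999
H(X,Y) = 2.9867 bits


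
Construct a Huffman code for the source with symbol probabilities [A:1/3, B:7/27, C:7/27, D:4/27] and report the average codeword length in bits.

Huffman tree construction:
Combine smallest probabilities repeatedly
Resulting codes:
  A: 11 (length 2)
  B: 01 (length 2)
  C: 10 (length 2)
  D: 00 (length 2)
Average length = Σ p(s) × length(s) = 2.0000 bits


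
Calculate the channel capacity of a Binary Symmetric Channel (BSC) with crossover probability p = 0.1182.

For BSC with error probability p:
C = 1 - H(p) where H(p) is binary entropy
H(0.1182) = -0.1182 × log₂(0.1182) - 0.8818 × log₂(0.8818)
H(p) = 0.5242
C = 1 - 0.5242 = 0.4758 bits/use


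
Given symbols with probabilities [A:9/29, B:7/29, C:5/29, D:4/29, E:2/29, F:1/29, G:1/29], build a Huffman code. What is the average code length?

Huffman tree construction:
Combine smallest probabilities repeatedly
Resulting codes:
  A: 11 (length 2)
  B: 01 (length 2)
  C: 00 (length 2)
  D: 100 (length 3)
  E: 1010 (length 4)
  F: 10110 (length 5)
  G: 10111 (length 5)
Average length = Σ p(s) × length(s) = 2.4828 bits


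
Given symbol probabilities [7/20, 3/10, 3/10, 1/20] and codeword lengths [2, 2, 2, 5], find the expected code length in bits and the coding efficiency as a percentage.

Average length L = Σ p_i × l_i = 2.1500 bits
Entropy H = 1.7884 bits
Efficiency η = H/L × 100% = 83.18%


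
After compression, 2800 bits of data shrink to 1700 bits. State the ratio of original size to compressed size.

Compression ratio = Original / Compressed
= 2800 / 1700 = 1.65:1


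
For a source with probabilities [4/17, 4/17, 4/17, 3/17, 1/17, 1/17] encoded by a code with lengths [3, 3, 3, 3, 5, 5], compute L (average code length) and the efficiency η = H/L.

Average length L = Σ p_i × l_i = 3.2353 bits
Entropy H = 2.3960 bits
Efficiency η = H/L × 100% = 74.06%


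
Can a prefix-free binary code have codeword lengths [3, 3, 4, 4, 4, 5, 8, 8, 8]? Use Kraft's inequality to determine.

Kraft inequality: Σ 2^(-l_i) ≤ 1 for prefix-free code
Calculating: 2^(-3) + 2^(-3) + 2^(-4) + 2^(-4) + 2^(-4) + 2^(-5) + 2^(-8) + 2^(-8) + 2^(-8)
= 0.125 + 0.125 + 0.0625 + 0.0625 + 0.0625 + 0.03125 + 0.00390625 + 0.00390625 + 0.00390625
= 0.4805
Since 0.4805 ≤ 1, prefix-free code exists


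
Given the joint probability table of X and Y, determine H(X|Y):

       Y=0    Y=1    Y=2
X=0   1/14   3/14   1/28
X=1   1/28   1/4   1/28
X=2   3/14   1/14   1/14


H(X|Y) = Σ_y p(y) H(X|Y=y)
  p(Y=0) = 9/28, H(X|Y=0) = 1.2244
  p(Y=1) = 15/28, H(X|Y=1) = 1.4295
  p(Y=2) = 1/7, H(X|Y=2) = 1.5000
H(X|Y) = 0.3214×1.2244 + 0.5357×1.4295 + 0.1429×1.5000 = 1.3736 bits


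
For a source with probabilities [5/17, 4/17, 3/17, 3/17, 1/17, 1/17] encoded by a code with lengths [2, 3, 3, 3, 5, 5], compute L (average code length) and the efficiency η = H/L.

Average length L = Σ p_i × l_i = 2.9412 bits
Entropy H = 2.3746 bits
Efficiency η = H/L × 100% = 80.73%


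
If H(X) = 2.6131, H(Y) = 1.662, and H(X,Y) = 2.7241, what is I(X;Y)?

I(X;Y) = H(X) + H(Y) - H(X,Y)
I(X;Y) = 2.6131 + 1.662 - 2.7241 = 1.551 bits


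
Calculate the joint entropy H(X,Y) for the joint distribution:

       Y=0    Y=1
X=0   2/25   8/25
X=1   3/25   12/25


H(X,Y) = -Σ p(x,y) log₂ p(x,y)
  p(0,0)=2/25: -0.0800 × log₂(0.0800) = 0.2915
  p(0,1)=8/25: -0.3200 × log₂(0.3200) = 0.5260
  p(1,0)=3/25: -0.1200 × log₂(0.1200) = 0.3671
  p(1,1)=12/25: -0.4800 × log₂(0.4800) = 0.5083
H(X,Y) = 1.6929 bits


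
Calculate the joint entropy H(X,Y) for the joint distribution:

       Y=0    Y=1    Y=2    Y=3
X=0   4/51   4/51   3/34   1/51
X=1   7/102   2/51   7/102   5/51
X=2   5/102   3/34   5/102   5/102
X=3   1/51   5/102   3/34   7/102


H(X,Y) = -Σ p(x,y) log₂ p(x,y)
  p(0,0)=4/51: -0.0784 × log₂(0.0784) = 0.2880
  p(0,1)=4/51: -0.0784 × log₂(0.0784) = 0.2880
  p(0,2)=3/34: -0.0882 × log₂(0.0882) = 0.3090
  p(0,3)=1/51: -0.0196 × log₂(0.0196) = 0.1112
  p(1,0)=7/102: -0.0686 × log₂(0.0686) = 0.2652
  p(1,1)=2/51: -0.0392 × log₂(0.0392) = 0.1832
  p(1,2)=7/102: -0.0686 × log₂(0.0686) = 0.2652
  p(1,3)=5/51: -0.0980 × log₂(0.0980) = 0.3285
  p(2,0)=5/102: -0.0490 × log₂(0.0490) = 0.2133
  p(2,1)=3/34: -0.0882 × log₂(0.0882) = 0.3090
  p(2,2)=5/102: -0.0490 × log₂(0.0490) = 0.2133
  p(2,3)=5/102: -0.0490 × log₂(0.0490) = 0.2133
  p(3,0)=1/51: -0.0196 × log₂(0.0196) = 0.1112
  p(3,1)=5/102: -0.0490 × log₂(0.0490) = 0.2133
  p(3,2)=3/34: -0.0882 × log₂(0.0882) = 0.3090
  p(3,3)=7/102: -0.0686 × log₂(0.0686) = 0.2652
H(X,Y) = 3.8861 bits


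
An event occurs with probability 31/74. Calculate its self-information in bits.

Information content I(x) = -log₂(p(x))
I = -log₂(31/74) = -log₂(0.4189)
I = 1.2553 bits


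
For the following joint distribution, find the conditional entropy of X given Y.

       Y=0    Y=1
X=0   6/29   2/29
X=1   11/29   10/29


H(X|Y) = Σ_y p(y) H(X|Y=y)
  p(Y=0) = 17/29, H(X|Y=0) = 0.9367
  p(Y=1) = 12/29, H(X|Y=1) = 0.6500
H(X|Y) = 0.5862×0.9367 + 0.4138×0.6500 = 0.8181 bits


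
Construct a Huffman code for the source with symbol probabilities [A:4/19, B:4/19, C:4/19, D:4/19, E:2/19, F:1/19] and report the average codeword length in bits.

Huffman tree construction:
Combine smallest probabilities repeatedly
Resulting codes:
  A: 111 (length 3)
  B: 00 (length 2)
  C: 01 (length 2)
  D: 10 (length 2)
  E: 1101 (length 4)
  F: 1100 (length 4)
Average length = Σ p(s) × length(s) = 2.5263 bits


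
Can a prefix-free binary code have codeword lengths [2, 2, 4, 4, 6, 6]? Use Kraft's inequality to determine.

Kraft inequality: Σ 2^(-l_i) ≤ 1 for prefix-free code
Calculating: 2^(-2) + 2^(-2) + 2^(-4) + 2^(-4) + 2^(-6) + 2^(-6)
= 0.25 + 0.25 + 0.0625 + 0.0625 + 0.015625 + 0.015625
= 0.6562
Since 0.6562 ≤ 1, prefix-free code exists


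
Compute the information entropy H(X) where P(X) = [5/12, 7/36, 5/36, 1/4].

H(X) = -Σ p(x) log₂ p(x)
  -5/12 × log₂(5/12) = 0.5263
  -7/36 × log₂(7/36) = 0.4594
  -5/36 × log₂(5/36) = 0.3956
  -1/4 × log₂(1/4) = 0.5000
H(X) = 1.8812 bits


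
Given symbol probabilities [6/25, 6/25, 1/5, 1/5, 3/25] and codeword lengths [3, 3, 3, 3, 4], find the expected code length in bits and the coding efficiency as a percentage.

Average length L = Σ p_i × l_i = 3.1200 bits
Entropy H = 2.2841 bits
Efficiency η = H/L × 100% = 73.21%


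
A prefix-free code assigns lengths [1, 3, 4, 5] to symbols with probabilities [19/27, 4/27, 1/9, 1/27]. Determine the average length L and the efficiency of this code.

Average length L = Σ p_i × l_i = 1.7778 bits
Entropy H = 1.2932 bits
Efficiency η = H/L × 100% = 72.74%


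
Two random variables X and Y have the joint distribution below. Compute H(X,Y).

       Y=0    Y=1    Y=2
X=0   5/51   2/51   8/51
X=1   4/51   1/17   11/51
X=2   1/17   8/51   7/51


H(X,Y) = -Σ p(x,y) log₂ p(x,y)
  p(0,0)=5/51: -0.0980 × log₂(0.0980) = 0.3285
  p(0,1)=2/51: -0.0392 × log₂(0.0392) = 0.1832
  p(0,2)=8/51: -0.1569 × log₂(0.1569) = 0.4192
  p(1,0)=4/51: -0.0784 × log₂(0.0784) = 0.2880
  p(1,1)=1/17: -0.0588 × log₂(0.0588) = 0.2404
  p(1,2)=11/51: -0.2157 × log₂(0.2157) = 0.4773
  p(2,0)=1/17: -0.0588 × log₂(0.0588) = 0.2404
  p(2,1)=8/51: -0.1569 × log₂(0.1569) = 0.4192
  p(2,2)=7/51: -0.1373 × log₂(0.1373) = 0.3932
H(X,Y) = 2.9896 bits


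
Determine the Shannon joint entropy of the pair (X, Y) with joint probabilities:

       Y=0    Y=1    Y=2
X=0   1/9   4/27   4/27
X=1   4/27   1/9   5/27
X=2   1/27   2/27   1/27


H(X,Y) = -Σ p(x,y) log₂ p(x,y)
  p(0,0)=1/9: -0.1111 × log₂(0.1111) = 0.3522
  p(0,1)=4/27: -0.1481 × log₂(0.1481) = 0.4081
  p(0,2)=4/27: -0.1481 × log₂(0.1481) = 0.4081
  p(1,0)=4/27: -0.1481 × log₂(0.1481) = 0.4081
  p(1,1)=1/9: -0.1111 × log₂(0.1111) = 0.3522
  p(1,2)=5/27: -0.1852 × log₂(0.1852) = 0.4505
  p(2,0)=1/27: -0.0370 × log₂(0.0370) = 0.1761
  p(2,1)=2/27: -0.0741 × log₂(0.0741) = 0.2781
  p(2,2)=1/27: -0.0370 × log₂(0.0370) = 0.1761
H(X,Y) = 3.0097 bits


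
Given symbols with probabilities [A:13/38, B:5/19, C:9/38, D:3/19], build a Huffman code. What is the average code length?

Huffman tree construction:
Combine smallest probabilities repeatedly
Resulting codes:
  A: 11 (length 2)
  B: 10 (length 2)
  C: 01 (length 2)
  D: 00 (length 2)
Average length = Σ p(s) × length(s) = 2.0000 bits


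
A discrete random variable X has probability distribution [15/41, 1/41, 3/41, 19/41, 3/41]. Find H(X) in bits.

H(X) = -Σ p(x) log₂ p(x)
  -15/41 × log₂(15/41) = 0.5307
  -1/41 × log₂(1/41) = 0.1307
  -3/41 × log₂(3/41) = 0.2760
  -19/41 × log₂(19/41) = 0.5142
  -3/41 × log₂(3/41) = 0.2760
H(X) = 1.7277 bits


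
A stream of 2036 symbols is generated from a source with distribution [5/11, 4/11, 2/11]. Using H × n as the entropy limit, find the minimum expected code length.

Entropy H = 1.4949 bits/symbol
Minimum bits = H × n = 1.4949 × 2036
= 3043.65 bits


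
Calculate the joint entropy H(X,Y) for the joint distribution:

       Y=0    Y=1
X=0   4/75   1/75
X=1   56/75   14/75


H(X,Y) = -Σ p(x,y) log₂ p(x,y)
  p(0,0)=4/75: -0.0533 × log₂(0.0533) = 0.2255
  p(0,1)=1/75: -0.0133 × log₂(0.0133) = 0.0831
  p(1,0)=56/75: -0.7467 × log₂(0.7467) = 0.3147
  p(1,1)=14/75: -0.1867 × log₂(0.1867) = 0.4520
H(X,Y) = 1.0753 bits


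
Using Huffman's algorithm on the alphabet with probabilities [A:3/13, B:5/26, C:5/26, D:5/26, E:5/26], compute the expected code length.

Huffman tree construction:
Combine smallest probabilities repeatedly
Resulting codes:
  A: 10 (length 2)
  B: 110 (length 3)
  C: 111 (length 3)
  D: 00 (length 2)
  E: 01 (length 2)
Average length = Σ p(s) × length(s) = 2.3846 bits


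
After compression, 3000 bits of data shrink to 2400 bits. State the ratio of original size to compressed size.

Compression ratio = Original / Compressed
= 3000 / 2400 = 1.25:1


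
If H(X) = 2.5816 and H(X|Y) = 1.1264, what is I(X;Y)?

I(X;Y) = H(X) - H(X|Y)
I(X;Y) = 2.5816 - 1.1264 = 1.4552 bits


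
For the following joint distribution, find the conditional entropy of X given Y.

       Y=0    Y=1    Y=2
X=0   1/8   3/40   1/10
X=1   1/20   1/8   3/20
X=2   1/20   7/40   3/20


H(X|Y) = Σ_y p(y) H(X|Y=y)
  p(Y=0) = 9/40, H(X|Y=0) = 1.4355
  p(Y=1) = 3/8, H(X|Y=1) = 1.5058
  p(Y=2) = 2/5, H(X|Y=2) = 1.5613
H(X|Y) = 0.2250×1.4355 + 0.3750×1.5058 + 0.4000×1.5613 = 1.5122 bits


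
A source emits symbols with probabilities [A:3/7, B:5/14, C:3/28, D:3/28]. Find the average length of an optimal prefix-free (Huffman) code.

Huffman tree construction:
Combine smallest probabilities repeatedly
Resulting codes:
  A: 0 (length 1)
  B: 11 (length 2)
  C: 100 (length 3)
  D: 101 (length 3)
Average length = Σ p(s) × length(s) = 1.7857 bits


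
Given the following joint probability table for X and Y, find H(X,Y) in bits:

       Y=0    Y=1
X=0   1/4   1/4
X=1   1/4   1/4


H(X,Y) = -Σ p(x,y) log₂ p(x,y)
  p(0,0)=1/4: -0.2500 × log₂(0.2500) = 0.5000
  p(0,1)=1/4: -0.2500 × log₂(0.2500) = 0.5000
  p(1,0)=1/4: -0.2500 × log₂(0.2500) = 0.5000
  p(1,1)=1/4: -0.2500 × log₂(0.2500) = 0.5000
H(X,Y) = 2.0000 bits


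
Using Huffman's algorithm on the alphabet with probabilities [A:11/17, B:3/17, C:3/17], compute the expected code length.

Huffman tree construction:
Combine smallest probabilities repeatedly
Resulting codes:
  A: 1 (length 1)
  B: 00 (length 2)
  C: 01 (length 2)
Average length = Σ p(s) × length(s) = 1.3529 bits


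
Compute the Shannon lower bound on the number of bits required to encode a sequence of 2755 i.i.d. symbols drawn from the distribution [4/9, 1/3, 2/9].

Entropy H = 1.5305 bits/symbol
Minimum bits = H × n = 1.5305 × 2755
= 4216.51 bits


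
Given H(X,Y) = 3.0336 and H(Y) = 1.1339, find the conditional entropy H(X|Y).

Chain rule: H(X,Y) = H(X|Y) + H(Y)
H(X|Y) = H(X,Y) - H(Y) = 3.0336 - 1.1339 = 1.8997 bits


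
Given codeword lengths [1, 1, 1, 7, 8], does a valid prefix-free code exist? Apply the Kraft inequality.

Kraft inequality: Σ 2^(-l_i) ≤ 1 for prefix-free code
Calculating: 2^(-1) + 2^(-1) + 2^(-1) + 2^(-7) + 2^(-8)
= 0.5 + 0.5 + 0.5 + 0.0078125 + 0.00390625
= 1.5117
Since 1.5117 > 1, prefix-free code does not exist


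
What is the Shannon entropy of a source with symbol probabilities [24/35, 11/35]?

H(X) = -Σ p(x) log₂ p(x)
  -24/35 × log₂(24/35) = 0.3732
  -11/35 × log₂(11/35) = 0.5248
H(X) = 0.8981 bits


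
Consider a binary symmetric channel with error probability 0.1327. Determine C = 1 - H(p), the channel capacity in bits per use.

For BSC with error probability p:
C = 1 - H(p) where H(p) is binary entropy
H(0.1327) = -0.1327 × log₂(0.1327) - 0.8673 × log₂(0.8673)
H(p) = 0.5648
C = 1 - 0.5648 = 0.4352 bits/use


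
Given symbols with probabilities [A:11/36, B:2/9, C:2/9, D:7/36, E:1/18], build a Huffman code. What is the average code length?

Huffman tree construction:
Combine smallest probabilities repeatedly
Resulting codes:
  A: 11 (length 2)
  B: 00 (length 2)
  C: 01 (length 2)
  D: 101 (length 3)
  E: 100 (length 3)
Average length = Σ p(s) × length(s) = 2.2500 bits


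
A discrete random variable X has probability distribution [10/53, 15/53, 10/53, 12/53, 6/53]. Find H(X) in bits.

H(X) = -Σ p(x) log₂ p(x)
  -10/53 × log₂(10/53) = 0.4540
  -15/53 × log₂(15/53) = 0.5154
  -10/53 × log₂(10/53) = 0.4540
  -12/53 × log₂(12/53) = 0.4852
  -6/53 × log₂(6/53) = 0.3558
H(X) = 2.2643 bits


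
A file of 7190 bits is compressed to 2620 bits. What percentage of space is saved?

Space savings = (1 - Compressed/Original) × 100%
= (1 - 2620/7190) × 100%
= 63.56%


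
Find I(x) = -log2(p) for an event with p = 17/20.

Information content I(x) = -log₂(p(x))
I = -log₂(17/20) = -log₂(0.8500)
I = 0.2345 bits


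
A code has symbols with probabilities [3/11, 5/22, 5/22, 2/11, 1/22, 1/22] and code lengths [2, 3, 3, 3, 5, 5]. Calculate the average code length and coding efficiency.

Average length L = Σ p_i × l_i = 2.9091 bits
Entropy H = 2.3354 bits
Efficiency η = H/L × 100% = 80.28%


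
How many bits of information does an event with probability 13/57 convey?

Information content I(x) = -log₂(p(x))
I = -log₂(13/57) = -log₂(0.2281)
I = 2.1325 bits


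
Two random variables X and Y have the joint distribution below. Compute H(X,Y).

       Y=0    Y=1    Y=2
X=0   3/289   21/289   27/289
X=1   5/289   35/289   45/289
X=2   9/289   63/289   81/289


H(X,Y) = -Σ p(x,y) log₂ p(x,y)
  p(0,0)=3/289: -0.0104 × log₂(0.0104) = 0.0684
  p(0,1)=21/289: -0.0727 × log₂(0.0727) = 0.2749
  p(0,2)=27/289: -0.0934 × log₂(0.0934) = 0.3195
  p(1,0)=5/289: -0.0173 × log₂(0.0173) = 0.1013
  p(1,1)=35/289: -0.1211 × log₂(0.1211) = 0.3688
  p(1,2)=45/289: -0.1557 × log₂(0.1557) = 0.4178
  p(2,0)=9/289: -0.0311 × log₂(0.0311) = 0.1559
  p(2,1)=63/289: -0.2180 × log₂(0.2180) = 0.4791
  p(2,2)=81/289: -0.2803 × log₂(0.2803) = 0.5143
H(X,Y) = 2.6999 bits


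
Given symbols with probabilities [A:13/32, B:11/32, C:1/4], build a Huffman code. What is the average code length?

Huffman tree construction:
Combine smallest probabilities repeatedly
Resulting codes:
  A: 0 (length 1)
  B: 11 (length 2)
  C: 10 (length 2)
Average length = Σ p(s) × length(s) = 1.5938 bits


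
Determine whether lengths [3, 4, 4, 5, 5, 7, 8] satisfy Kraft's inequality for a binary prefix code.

Kraft inequality: Σ 2^(-l_i) ≤ 1 for prefix-free code
Calculating: 2^(-3) + 2^(-4) + 2^(-4) + 2^(-5) + 2^(-5) + 2^(-7) + 2^(-8)
= 0.125 + 0.0625 + 0.0625 + 0.03125 + 0.03125 + 0.0078125 + 0.00390625
= 0.3242
Since 0.3242 ≤ 1, prefix-free code exists


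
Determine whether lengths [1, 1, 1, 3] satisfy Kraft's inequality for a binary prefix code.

Kraft inequality: Σ 2^(-l_i) ≤ 1 for prefix-free code
Calculating: 2^(-1) + 2^(-1) + 2^(-1) + 2^(-3)
= 0.5 + 0.5 + 0.5 + 0.125
= 1.6250
Since 1.6250 > 1, prefix-free code does not exist


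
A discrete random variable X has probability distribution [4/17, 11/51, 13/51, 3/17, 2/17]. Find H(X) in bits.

H(X) = -Σ p(x) log₂ p(x)
  -4/17 × log₂(4/17) = 0.4912
  -11/51 × log₂(11/51) = 0.4773
  -13/51 × log₂(13/51) = 0.5027
  -3/17 × log₂(3/17) = 0.4416
  -2/17 × log₂(2/17) = 0.3632
H(X) = 2.2760 bits


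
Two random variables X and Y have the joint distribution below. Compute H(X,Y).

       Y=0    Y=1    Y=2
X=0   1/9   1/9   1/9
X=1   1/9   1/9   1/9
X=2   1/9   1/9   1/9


H(X,Y) = -Σ p(x,y) log₂ p(x,y)
  p(0,0)=1/9: -0.1111 × log₂(0.1111) = 0.3522
  p(0,1)=1/9: -0.1111 × log₂(0.1111) = 0.3522
  p(0,2)=1/9: -0.1111 × log₂(0.1111) = 0.3522
  p(1,0)=1/9: -0.1111 × log₂(0.1111) = 0.3522
  p(1,1)=1/9: -0.1111 × log₂(0.1111) = 0.3522
  p(1,2)=1/9: -0.1111 × log₂(0.1111) = 0.3522
  p(2,0)=1/9: -0.1111 × log₂(0.1111) = 0.3522
  p(2,1)=1/9: -0.1111 × log₂(0.1111) = 0.3522
  p(2,2)=1/9: -0.1111 × log₂(0.1111) = 0.3522
H(X,Y) = 3.1699 bits


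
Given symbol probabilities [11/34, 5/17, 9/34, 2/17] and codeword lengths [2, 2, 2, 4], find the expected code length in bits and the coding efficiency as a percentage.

Average length L = Σ p_i × l_i = 2.2353 bits
Entropy H = 1.9168 bits
Efficiency η = H/L × 100% = 85.75%


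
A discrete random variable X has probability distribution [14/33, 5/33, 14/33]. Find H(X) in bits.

H(X) = -Σ p(x) log₂ p(x)
  -14/33 × log₂(14/33) = 0.5248
  -5/33 × log₂(5/33) = 0.4125
  -14/33 × log₂(14/33) = 0.5248
H(X) = 1.4621 bits


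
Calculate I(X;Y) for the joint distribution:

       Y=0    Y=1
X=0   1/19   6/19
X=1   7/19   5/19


H(X) = 0.9495, H(Y) = 0.9819, H(X,Y) = 1.7863
I(X;Y) = H(X) + H(Y) - H(X,Y) = 0.1451 bits


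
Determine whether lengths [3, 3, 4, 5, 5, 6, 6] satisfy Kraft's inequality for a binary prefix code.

Kraft inequality: Σ 2^(-l_i) ≤ 1 for prefix-free code
Calculating: 2^(-3) + 2^(-3) + 2^(-4) + 2^(-5) + 2^(-5) + 2^(-6) + 2^(-6)
= 0.125 + 0.125 + 0.0625 + 0.03125 + 0.03125 + 0.015625 + 0.015625
= 0.4062
Since 0.4062 ≤ 1, prefix-free code exists


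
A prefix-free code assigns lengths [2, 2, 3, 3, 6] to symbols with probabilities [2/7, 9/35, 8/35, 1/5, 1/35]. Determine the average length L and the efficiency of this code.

Average length L = Σ p_i × l_i = 2.5429 bits
Entropy H = 2.1179 bits
Efficiency η = H/L × 100% = 83.29%


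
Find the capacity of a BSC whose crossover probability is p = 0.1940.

For BSC with error probability p:
C = 1 - H(p) where H(p) is binary entropy
H(0.1940) = -0.1940 × log₂(0.1940) - 0.8060 × log₂(0.8060)
H(p) = 0.7098
C = 1 - 0.7098 = 0.2902 bits/use


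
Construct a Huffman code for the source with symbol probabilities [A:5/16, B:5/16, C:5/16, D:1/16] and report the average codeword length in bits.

Huffman tree construction:
Combine smallest probabilities repeatedly
Resulting codes:
  A: 01 (length 2)
  B: 10 (length 2)
  C: 11 (length 2)
  D: 00 (length 2)
Average length = Σ p(s) × length(s) = 2.0000 bits


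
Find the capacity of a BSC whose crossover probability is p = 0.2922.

For BSC with error probability p:
C = 1 - H(p) where H(p) is binary entropy
H(0.2922) = -0.2922 × log₂(0.2922) - 0.7078 × log₂(0.7078)
H(p) = 0.8715
C = 1 - 0.8715 = 0.1285 bits/use


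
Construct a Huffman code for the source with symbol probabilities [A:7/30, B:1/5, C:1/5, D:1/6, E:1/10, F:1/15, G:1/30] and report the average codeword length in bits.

Huffman tree construction:
Combine smallest probabilities repeatedly
Resulting codes:
  A: 10 (length 2)
  B: 111 (length 3)
  C: 00 (length 2)
  D: 110 (length 3)
  E: 010 (length 3)
  F: 0111 (length 4)
  G: 0110 (length 4)
Average length = Σ p(s) × length(s) = 2.6667 bits


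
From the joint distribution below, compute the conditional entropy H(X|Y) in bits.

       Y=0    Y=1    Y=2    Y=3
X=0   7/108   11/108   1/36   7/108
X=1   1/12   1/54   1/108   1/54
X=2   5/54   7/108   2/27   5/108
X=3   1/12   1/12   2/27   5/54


H(X|Y) = Σ_y p(y) H(X|Y=y)
  p(Y=0) = 35/108, H(X|Y=0) = 1.9884
  p(Y=1) = 29/108, H(X|Y=1) = 1.8154
  p(Y=2) = 5/27, H(X|Y=2) = 1.6842
  p(Y=3) = 2/9, H(X|Y=3) = 1.8149
H(X|Y) = 0.3241×1.9884 + 0.2685×1.8154 + 0.1852×1.6842 + 0.2222×1.8149 = 1.8471 bits


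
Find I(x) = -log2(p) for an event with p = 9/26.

Information content I(x) = -log₂(p(x))
I = -log₂(9/26) = -log₂(0.3462)
I = 1.5305 bits


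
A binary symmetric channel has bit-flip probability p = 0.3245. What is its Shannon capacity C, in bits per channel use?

For BSC with error probability p:
C = 1 - H(p) where H(p) is binary entropy
H(0.3245) = -0.3245 × log₂(0.3245) - 0.6755 × log₂(0.6755)
H(p) = 0.9092
C = 1 - 0.9092 = 0.0908 bits/use


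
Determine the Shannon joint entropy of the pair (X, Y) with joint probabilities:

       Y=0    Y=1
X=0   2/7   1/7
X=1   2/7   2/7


H(X,Y) = -Σ p(x,y) log₂ p(x,y)
  p(0,0)=2/7: -0.2857 × log₂(0.2857) = 0.5164
  p(0,1)=1/7: -0.1429 × log₂(0.1429) = 0.4011
  p(1,0)=2/7: -0.2857 × log₂(0.2857) = 0.5164
  p(1,1)=2/7: -0.2857 × log₂(0.2857) = 0.5164
H(X,Y) = 1.9502 bits


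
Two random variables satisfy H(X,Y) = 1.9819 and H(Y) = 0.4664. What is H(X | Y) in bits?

Chain rule: H(X,Y) = H(X|Y) + H(Y)
H(X|Y) = H(X,Y) - H(Y) = 1.9819 - 0.4664 = 1.5155 bits


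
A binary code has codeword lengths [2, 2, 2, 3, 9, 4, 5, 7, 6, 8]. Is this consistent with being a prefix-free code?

Kraft inequality: Σ 2^(-l_i) ≤ 1 for prefix-free code
Calculating: 2^(-2) + 2^(-2) + 2^(-2) + 2^(-3) + 2^(-9) + 2^(-4) + 2^(-5) + 2^(-7) + 2^(-6) + 2^(-8)
= 0.25 + 0.25 + 0.25 + 0.125 + 0.001953125 + 0.0625 + 0.03125 + 0.0078125 + 0.015625 + 0.00390625
= 0.9980
Since 0.9980 ≤ 1, prefix-free code exists


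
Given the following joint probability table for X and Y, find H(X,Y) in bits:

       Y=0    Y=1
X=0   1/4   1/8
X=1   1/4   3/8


H(X,Y) = -Σ p(x,y) log₂ p(x,y)
  p(0,0)=1/4: -0.2500 × log₂(0.2500) = 0.5000
  p(0,1)=1/8: -0.1250 × log₂(0.1250) = 0.3750
  p(1,0)=1/4: -0.2500 × log₂(0.2500) = 0.5000
  p(1,1)=3/8: -0.3750 × log₂(0.3750) = 0.5306
H(X,Y) = 1.9056 bits


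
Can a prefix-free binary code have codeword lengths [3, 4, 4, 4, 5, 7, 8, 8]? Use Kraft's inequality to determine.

Kraft inequality: Σ 2^(-l_i) ≤ 1 for prefix-free code
Calculating: 2^(-3) + 2^(-4) + 2^(-4) + 2^(-4) + 2^(-5) + 2^(-7) + 2^(-8) + 2^(-8)
= 0.125 + 0.0625 + 0.0625 + 0.0625 + 0.03125 + 0.0078125 + 0.00390625 + 0.00390625
= 0.3594
Since 0.3594 ≤ 1, prefix-free code exists


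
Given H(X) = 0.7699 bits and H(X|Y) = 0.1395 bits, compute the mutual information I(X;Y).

I(X;Y) = H(X) - H(X|Y)
I(X;Y) = 0.7699 - 0.1395 = 0.6304 bits


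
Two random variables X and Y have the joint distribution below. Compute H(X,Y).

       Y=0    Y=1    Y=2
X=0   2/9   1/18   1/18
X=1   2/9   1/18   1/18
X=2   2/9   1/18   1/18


H(X,Y) = -Σ p(x,y) log₂ p(x,y)
  p(0,0)=2/9: -0.2222 × log₂(0.2222) = 0.4822
  p(0,1)=1/18: -0.0556 × log₂(0.0556) = 0.2317
  p(0,2)=1/18: -0.0556 × log₂(0.0556) = 0.2317
  p(1,0)=2/9: -0.2222 × log₂(0.2222) = 0.4822
  p(1,1)=1/18: -0.0556 × log₂(0.0556) = 0.2317
  p(1,2)=1/18: -0.0556 × log₂(0.0556) = 0.2317
  p(2,0)=2/9: -0.2222 × log₂(0.2222) = 0.4822
  p(2,1)=1/18: -0.0556 × log₂(0.0556) = 0.2317
  p(2,2)=1/18: -0.0556 × log₂(0.0556) = 0.2317
H(X,Y) = 2.8366 bits


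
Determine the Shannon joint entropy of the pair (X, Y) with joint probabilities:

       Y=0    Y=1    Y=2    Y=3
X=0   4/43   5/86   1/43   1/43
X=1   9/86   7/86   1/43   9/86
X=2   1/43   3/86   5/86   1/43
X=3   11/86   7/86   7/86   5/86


H(X,Y) = -Σ p(x,y) log₂ p(x,y)
  p(0,0)=4/43: -0.0930 × log₂(0.0930) = 0.3187
  p(0,1)=5/86: -0.0581 × log₂(0.0581) = 0.2386
  p(0,2)=1/43: -0.0233 × log₂(0.0233) = 0.1262
  p(0,3)=1/43: -0.0233 × log₂(0.0233) = 0.1262
  p(1,0)=9/86: -0.1047 × log₂(0.1047) = 0.3408
  p(1,1)=7/86: -0.0814 × log₂(0.0814) = 0.2946
  p(1,2)=1/43: -0.0233 × log₂(0.0233) = 0.1262
  p(1,3)=9/86: -0.1047 × log₂(0.1047) = 0.3408
  p(2,0)=1/43: -0.0233 × log₂(0.0233) = 0.1262
  p(2,1)=3/86: -0.0349 × log₂(0.0349) = 0.1689
  p(2,2)=5/86: -0.0581 × log₂(0.0581) = 0.2386
  p(2,3)=1/43: -0.0233 × log₂(0.0233) = 0.1262
  p(3,0)=11/86: -0.1279 × log₂(0.1279) = 0.3795
  p(3,1)=7/86: -0.0814 × log₂(0.0814) = 0.2946
  p(3,2)=7/86: -0.0814 × log₂(0.0814) = 0.2946
  p(3,3)=5/86: -0.0581 × log₂(0.0581) = 0.2386
H(X,Y) = 3.7792 bits


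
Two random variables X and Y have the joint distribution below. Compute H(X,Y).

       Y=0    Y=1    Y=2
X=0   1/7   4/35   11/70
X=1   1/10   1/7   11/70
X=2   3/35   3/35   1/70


H(X,Y) = -Σ p(x,y) log₂ p(x,y)
  p(0,0)=1/7: -0.1429 × log₂(0.1429) = 0.4011
  p(0,1)=4/35: -0.1143 × log₂(0.1143) = 0.3576
  p(0,2)=11/70: -0.1571 × log₂(0.1571) = 0.4195
  p(1,0)=1/10: -0.1000 × log₂(0.1000) = 0.3322
  p(1,1)=1/7: -0.1429 × log₂(0.1429) = 0.4011
  p(1,2)=11/70: -0.1571 × log₂(0.1571) = 0.4195
  p(2,0)=3/35: -0.0857 × log₂(0.0857) = 0.3038
  p(2,1)=3/35: -0.0857 × log₂(0.0857) = 0.3038
  p(2,2)=1/70: -0.0143 × log₂(0.0143) = 0.0876
H(X,Y) = 3.0262 bits


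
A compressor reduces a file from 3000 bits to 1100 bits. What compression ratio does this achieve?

Compression ratio = Original / Compressed
= 3000 / 1100 = 2.73:1


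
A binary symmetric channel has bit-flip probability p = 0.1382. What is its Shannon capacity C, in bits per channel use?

For BSC with error probability p:
C = 1 - H(p) where H(p) is binary entropy
H(0.1382) = -0.1382 × log₂(0.1382) - 0.8618 × log₂(0.8618)
H(p) = 0.5795
C = 1 - 0.5795 = 0.4205 bits/use


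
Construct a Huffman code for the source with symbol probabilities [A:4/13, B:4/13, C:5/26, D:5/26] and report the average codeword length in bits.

Huffman tree construction:
Combine smallest probabilities repeatedly
Resulting codes:
  A: 10 (length 2)
  B: 11 (length 2)
  C: 00 (length 2)
  D: 01 (length 2)
Average length = Σ p(s) × length(s) = 2.0000 bits


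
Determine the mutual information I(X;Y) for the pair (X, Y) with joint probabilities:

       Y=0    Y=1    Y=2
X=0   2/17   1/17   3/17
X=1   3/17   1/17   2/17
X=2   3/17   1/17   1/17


H(X) = 1.5799, H(Y) = 1.4837, H(X,Y) = 3.0131
I(X;Y) = H(X) + H(Y) - H(X,Y) = 0.0505 bits


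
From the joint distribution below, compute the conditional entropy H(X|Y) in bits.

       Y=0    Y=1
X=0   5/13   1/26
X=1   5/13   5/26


H(X|Y) = Σ_y p(y) H(X|Y=y)
  p(Y=0) = 10/13, H(X|Y=0) = 1.0000
  p(Y=1) = 3/13, H(X|Y=1) = 0.6500
H(X|Y) = 0.7692×1.0000 + 0.2308×0.6500 = 0.9192 bits


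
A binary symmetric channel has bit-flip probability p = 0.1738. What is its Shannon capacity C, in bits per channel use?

For BSC with error probability p:
C = 1 - H(p) where H(p) is binary entropy
H(0.1738) = -0.1738 × log₂(0.1738) - 0.8262 × log₂(0.8262)
H(p) = 0.6663
C = 1 - 0.6663 = 0.3337 bits/use


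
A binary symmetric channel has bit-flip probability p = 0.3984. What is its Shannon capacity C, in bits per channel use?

For BSC with error probability p:
C = 1 - H(p) where H(p) is binary entropy
H(0.3984) = -0.3984 × log₂(0.3984) - 0.6016 × log₂(0.6016)
H(p) = 0.9700
C = 1 - 0.9700 = 0.0300 bits/use


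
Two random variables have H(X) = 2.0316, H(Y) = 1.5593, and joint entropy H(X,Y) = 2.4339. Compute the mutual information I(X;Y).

I(X;Y) = H(X) + H(Y) - H(X,Y)
I(X;Y) = 2.0316 + 1.5593 - 2.4339 = 1.157 bits


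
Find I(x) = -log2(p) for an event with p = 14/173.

Information content I(x) = -log₂(p(x))
I = -log₂(14/173) = -log₂(0.0809)
I = 3.6273 bits


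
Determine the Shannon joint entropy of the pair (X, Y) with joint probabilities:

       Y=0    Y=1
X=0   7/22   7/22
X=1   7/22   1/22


H(X,Y) = -Σ p(x,y) log₂ p(x,y)
  p(0,0)=7/22: -0.3182 × log₂(0.3182) = 0.5257
  p(0,1)=7/22: -0.3182 × log₂(0.3182) = 0.5257
  p(1,0)=7/22: -0.3182 × log₂(0.3182) = 0.5257
  p(1,1)=1/22: -0.0455 × log₂(0.0455) = 0.2027
H(X,Y) = 1.7797 bits


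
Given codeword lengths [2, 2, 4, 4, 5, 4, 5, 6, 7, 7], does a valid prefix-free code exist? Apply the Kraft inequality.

Kraft inequality: Σ 2^(-l_i) ≤ 1 for prefix-free code
Calculating: 2^(-2) + 2^(-2) + 2^(-4) + 2^(-4) + 2^(-5) + 2^(-4) + 2^(-5) + 2^(-6) + 2^(-7) + 2^(-7)
= 0.25 + 0.25 + 0.0625 + 0.0625 + 0.03125 + 0.0625 + 0.03125 + 0.015625 + 0.0078125 + 0.0078125
= 0.7812
Since 0.7812 ≤ 1, prefix-free code exists


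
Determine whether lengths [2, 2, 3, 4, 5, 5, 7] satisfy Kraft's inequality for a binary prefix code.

Kraft inequality: Σ 2^(-l_i) ≤ 1 for prefix-free code
Calculating: 2^(-2) + 2^(-2) + 2^(-3) + 2^(-4) + 2^(-5) + 2^(-5) + 2^(-7)
= 0.25 + 0.25 + 0.125 + 0.0625 + 0.03125 + 0.03125 + 0.0078125
= 0.7578
Since 0.7578 ≤ 1, prefix-free code exists


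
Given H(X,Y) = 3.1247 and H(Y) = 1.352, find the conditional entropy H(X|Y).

Chain rule: H(X,Y) = H(X|Y) + H(Y)
H(X|Y) = H(X,Y) - H(Y) = 3.1247 - 1.352 = 1.7727 bits


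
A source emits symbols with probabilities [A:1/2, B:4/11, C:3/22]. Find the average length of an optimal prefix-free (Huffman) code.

Huffman tree construction:
Combine smallest probabilities repeatedly
Resulting codes:
  A: 0 (length 1)
  B: 11 (length 2)
  C: 10 (length 2)
Average length = Σ p(s) × length(s) = 1.5000 bits


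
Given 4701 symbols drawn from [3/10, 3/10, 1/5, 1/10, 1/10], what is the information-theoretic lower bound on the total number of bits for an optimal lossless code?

Entropy H = 2.1710 bits/symbol
Minimum bits = H × n = 2.1710 × 4701
= 10205.64 bits


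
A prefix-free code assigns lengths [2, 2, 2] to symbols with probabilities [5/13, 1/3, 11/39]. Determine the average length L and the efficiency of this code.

Average length L = Σ p_i × l_i = 2.0000 bits
Entropy H = 1.5735 bits
Efficiency η = H/L × 100% = 78.68%


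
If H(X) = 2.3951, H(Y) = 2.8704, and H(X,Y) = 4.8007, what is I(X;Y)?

I(X;Y) = H(X) + H(Y) - H(X,Y)
I(X;Y) = 2.3951 + 2.8704 - 4.8007 = 0.4648 bits


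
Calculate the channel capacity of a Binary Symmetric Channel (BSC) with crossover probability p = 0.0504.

For BSC with error probability p:
C = 1 - H(p) where H(p) is binary entropy
H(0.0504) = -0.0504 × log₂(0.0504) - 0.9496 × log₂(0.9496)
H(p) = 0.2881
C = 1 - 0.2881 = 0.7119 bits/use


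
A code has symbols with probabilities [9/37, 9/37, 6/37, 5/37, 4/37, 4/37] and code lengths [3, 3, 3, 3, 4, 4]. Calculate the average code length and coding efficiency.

Average length L = Σ p_i × l_i = 3.2162 bits
Entropy H = 2.5019 bits
Efficiency η = H/L × 100% = 77.79%


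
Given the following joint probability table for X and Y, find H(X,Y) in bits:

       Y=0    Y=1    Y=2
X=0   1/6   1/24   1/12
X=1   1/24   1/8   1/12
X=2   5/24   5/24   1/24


H(X,Y) = -Σ p(x,y) log₂ p(x,y)
  p(0,0)=1/6: -0.1667 × log₂(0.1667) = 0.4308
  p(0,1)=1/24: -0.0417 × log₂(0.0417) = 0.1910
  p(0,2)=1/12: -0.0833 × log₂(0.0833) = 0.2987
  p(1,0)=1/24: -0.0417 × log₂(0.0417) = 0.1910
  p(1,1)=1/8: -0.1250 × log₂(0.1250) = 0.3750
  p(1,2)=1/12: -0.0833 × log₂(0.0833) = 0.2987
  p(2,0)=5/24: -0.2083 × log₂(0.2083) = 0.4715
  p(2,1)=5/24: -0.2083 × log₂(0.2083) = 0.4715
  p(2,2)=1/24: -0.0417 × log₂(0.0417) = 0.1910
H(X,Y) = 2.9194 bits


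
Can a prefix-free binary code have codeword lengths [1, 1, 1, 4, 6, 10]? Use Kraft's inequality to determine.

Kraft inequality: Σ 2^(-l_i) ≤ 1 for prefix-free code
Calculating: 2^(-1) + 2^(-1) + 2^(-1) + 2^(-4) + 2^(-6) + 2^(-10)
= 0.5 + 0.5 + 0.5 + 0.0625 + 0.015625 + 0.0009765625
= 1.5791
Since 1.5791 > 1, prefix-free code does not exist


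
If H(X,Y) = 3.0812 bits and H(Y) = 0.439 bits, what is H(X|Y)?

Chain rule: H(X,Y) = H(X|Y) + H(Y)
H(X|Y) = H(X,Y) - H(Y) = 3.0812 - 0.439 = 2.6422 bits


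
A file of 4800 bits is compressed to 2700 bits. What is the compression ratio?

Compression ratio = Original / Compressed
= 4800 / 2700 = 1.78:1


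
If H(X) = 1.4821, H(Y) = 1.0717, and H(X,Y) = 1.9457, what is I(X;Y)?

I(X;Y) = H(X) + H(Y) - H(X,Y)
I(X;Y) = 1.4821 + 1.0717 - 1.9457 = 0.6081 bits


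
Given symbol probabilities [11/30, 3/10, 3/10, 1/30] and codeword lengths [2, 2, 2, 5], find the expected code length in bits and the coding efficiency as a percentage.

Average length L = Σ p_i × l_i = 2.1000 bits
Entropy H = 1.7365 bits
Efficiency η = H/L × 100% = 82.69%


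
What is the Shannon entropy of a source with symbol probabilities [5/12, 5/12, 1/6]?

H(X) = -Σ p(x) log₂ p(x)
  -5/12 × log₂(5/12) = 0.5263
  -5/12 × log₂(5/12) = 0.5263
  -1/6 × log₂(1/6) = 0.4308
H(X) = 1.4834 bits


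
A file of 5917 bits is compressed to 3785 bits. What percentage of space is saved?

Space savings = (1 - Compressed/Original) × 100%
= (1 - 3785/5917) × 100%
= 36.03%


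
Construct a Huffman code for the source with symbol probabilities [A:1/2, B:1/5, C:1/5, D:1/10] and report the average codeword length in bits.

Huffman tree construction:
Combine smallest probabilities repeatedly
Resulting codes:
  A: 0 (length 1)
  B: 111 (length 3)
  C: 10 (length 2)
  D: 110 (length 3)
Average length = Σ p(s) × length(s) = 1.8000 bits


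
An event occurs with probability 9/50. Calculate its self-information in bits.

Information content I(x) = -log₂(p(x))
I = -log₂(9/50) = -log₂(0.1800)
I = 2.4739 bits


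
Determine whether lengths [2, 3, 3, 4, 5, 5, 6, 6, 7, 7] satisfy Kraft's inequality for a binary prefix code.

Kraft inequality: Σ 2^(-l_i) ≤ 1 for prefix-free code
Calculating: 2^(-2) + 2^(-3) + 2^(-3) + 2^(-4) + 2^(-5) + 2^(-5) + 2^(-6) + 2^(-6) + 2^(-7) + 2^(-7)
= 0.25 + 0.125 + 0.125 + 0.0625 + 0.03125 + 0.03125 + 0.015625 + 0.015625 + 0.0078125 + 0.0078125
= 0.6719
Since 0.6719 ≤ 1, prefix-free code exists


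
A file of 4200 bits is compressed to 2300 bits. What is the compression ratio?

Compression ratio = Original / Compressed
= 4200 / 2300 = 1.83:1


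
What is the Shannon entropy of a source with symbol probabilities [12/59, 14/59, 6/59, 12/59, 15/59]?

H(X) = -Σ p(x) log₂ p(x)
  -12/59 × log₂(12/59) = 0.4673
  -14/59 × log₂(14/59) = 0.4924
  -6/59 × log₂(6/59) = 0.3354
  -12/59 × log₂(12/59) = 0.4673
  -15/59 × log₂(15/59) = 0.5023
H(X) = 2.2648 bits
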